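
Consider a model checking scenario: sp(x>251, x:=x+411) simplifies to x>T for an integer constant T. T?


Formula: sp(P, x:=E) = exists old_x. (x = E[old_x/x]) AND P[old_x/x] (old_x is the value of x before the assignment; eliminate old_x by solving x = E[old_x/x] for old_x)
Step 1: Precondition P: x>251, i.e. old_x > 251
Step 2: Assignment gives x = old_x + 411, so old_x = x - 411
Step 3: Substitute into P: x - 411 > 251
Step 4: Simplify: x > 251+411 = 662

662


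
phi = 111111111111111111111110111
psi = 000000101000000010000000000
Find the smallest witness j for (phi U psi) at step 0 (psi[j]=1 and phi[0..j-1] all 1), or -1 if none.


(phi U psi) at 0: need smallest j with psi[j]=1 and phi[i]=1 for all i in [0,j).
Scan from step 0:
  step 0: phi=1, psi=0 -> continue
  step 1: phi=1, psi=0 -> continue
  step 2: phi=1, psi=0 -> continue
  step 3: phi=1, psi=0 -> continue
  step 6: psi=1 and phi held for [0,6) -> witness found
Witness step = 6

6


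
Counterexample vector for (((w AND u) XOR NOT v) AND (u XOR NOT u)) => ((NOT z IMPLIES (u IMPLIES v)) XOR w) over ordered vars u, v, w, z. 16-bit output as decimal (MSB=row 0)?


F1 = (((w AND u) XOR NOT v) AND (u XOR NOT u))
F2 = ((NOT z IMPLIES (u IMPLIES v)) XOR w)
Counterexample to F1=>F2 is where F1=1 and F2=0.
Evaluate each row (bits = u,v,w,z, MSB first):
  row 0 [0000]: F1=1 F2=1 -> F1&~F2 -> 0
  row 1 [0001]: F1=1 F2=1 -> F1&~F2 -> 0
  row 2 [0010]: F1=1 F2=0 -> F1&~F2 -> 1
  row 3 [0011]: F1=1 F2=0 -> F1&~F2 -> 1
  row 4 [0100]: F1=0 F2=1 -> F1&~F2 -> 0
  row 5 [0101]: F1=0 F2=1 -> F1&~F2 -> 0
  row 6 [0110]: F1=0 F2=0 -> F1&~F2 -> 0
  row 7 [0111]: F1=0 F2=0 -> F1&~F2 -> 0
  row 8 [1000]: F1=1 F2=0 -> F1&~F2 -> 1
  row 9 [1001]: F1=1 F2=1 -> F1&~F2 -> 0
  row 10 [1010]: F1=0 F2=1 -> F1&~F2 -> 0
  row 11 [1011]: F1=0 F2=0 -> F1&~F2 -> 0
  row 12 [1100]: F1=0 F2=1 -> F1&~F2 -> 0
  row 13 [1101]: F1=0 F2=1 -> F1&~F2 -> 0
  row 14 [1110]: F1=1 F2=0 -> F1&~F2 -> 1
  row 15 [1111]: F1=1 F2=0 -> F1&~F2 -> 1
Full result column, 4 rows per line (u,v fixed per line; w,z runs 00..11 left to right):
  rows 0-3 [u,v=00]: 0011  = hex 3
  rows 4-7 [u,v=01]: 0000  = hex 0
  rows 8-11 [u,v=10]: 1000  = hex 8
  rows 12-15 [u,v=11]: 0011  = hex 3
Counterexample vector (row 0 .. row 15) = 0011000010000011
Output column grouped in 4s = 0011 0000 1000 0011 = 0x3083
Convert to decimal digit by digit (value = value*16 + digit):
  3 -> 3
  3*16 + 0 = 48
  48*16 + 8 = 776
  776*16 + 3 = 12419
Decimal = 12419

12419


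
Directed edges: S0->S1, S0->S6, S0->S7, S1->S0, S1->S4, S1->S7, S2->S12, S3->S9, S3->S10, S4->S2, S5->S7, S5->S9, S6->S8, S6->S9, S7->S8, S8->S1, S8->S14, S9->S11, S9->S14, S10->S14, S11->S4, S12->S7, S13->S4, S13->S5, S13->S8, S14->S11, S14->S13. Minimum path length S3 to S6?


BFS layer-by-layer from S3:
  dist 0: {S3}
  dist 1: {S9, S10}
  dist 2: {S11, S14}
  dist 3: {S4, S13}
  dist 4: {S2, S5, S8}
  dist 5: {S1, S7, S12}
  dist 6: {S0}
  dist 7: {S6}
  -> S6 reached at distance 7
Shortest path length = 7

7


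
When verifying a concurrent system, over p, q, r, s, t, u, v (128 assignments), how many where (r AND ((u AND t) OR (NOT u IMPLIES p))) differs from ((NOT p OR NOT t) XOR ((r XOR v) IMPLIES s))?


F1 = (r AND ((u AND t) OR (NOT u IMPLIES p)))
F2 = ((NOT p OR NOT t) XOR ((r XOR v) IMPLIES s))
Evaluate both on each of 128 rows (bits = p,q,r,s,t,u,v):
  row 0 [0000000]: F1=0 F2=0 -> 0
  row 1 [0000001]: F1=0 F2=1 (differ) -> 1
  row 2 [0000010]: F1=0 F2=0 -> 0
  row 3 [0000011]: F1=0 F2=1 (differ) -> 1
  row 4 [0000100]: F1=0 F2=0 -> 0
  (every remaining row is evaluated the same way; all 128 results are listed next)
Full result column, 8 rows per line (p,q,r,s fixed per line; t,u,v runs 000..111 left to right):
  rows 0-7 [p,q,r,s=0000]: 01010101  (ones: 4)
  rows 8-15 [p,q,r,s=0001]: 00000000  (ones: 0)
  rows 16-23 [p,q,r,s=0010]: 10011001  (ones: 4)
  rows 24-31 [p,q,r,s=0011]: 00110011  (ones: 4)
  rows 32-39 [p,q,r,s=0100]: 01010101  (ones: 4)
  rows 40-47 [p,q,r,s=0101]: 00000000  (ones: 0)
  rows 48-55 [p,q,r,s=0110]: 10011001  (ones: 4)
  rows 56-63 [p,q,r,s=0111]: 00110011  (ones: 4)
  rows 64-71 [p,q,r,s=1000]: 01011010  (ones: 4)
  rows 72-79 [p,q,r,s=1001]: 00001111  (ones: 4)
  rows 80-87 [p,q,r,s=1010]: 01011010  (ones: 4)
  rows 88-95 [p,q,r,s=1011]: 11110000  (ones: 4)
  rows 96-103 [p,q,r,s=1100]: 01011010  (ones: 4)
  rows 104-111 [p,q,r,s=1101]: 00001111  (ones: 4)
  rows 112-119 [p,q,r,s=1110]: 01011010  (ones: 4)
  rows 120-127 [p,q,r,s=1111]: 11110000  (ones: 4)
Disagreements = 4+0+4+4+4+0+4+4+4+4+4+4+4+4+4+4 = 56

56


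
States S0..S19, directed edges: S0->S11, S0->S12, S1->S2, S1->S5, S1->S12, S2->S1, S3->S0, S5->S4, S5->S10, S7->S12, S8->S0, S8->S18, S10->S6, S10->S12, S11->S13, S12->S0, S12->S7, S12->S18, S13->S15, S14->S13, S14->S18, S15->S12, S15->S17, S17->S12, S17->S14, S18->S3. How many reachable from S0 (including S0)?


BFS from S0:
  layer 0: {S0}
  layer 1: {S11, S12}
  layer 2: {S7, S13, S18}
  layer 3: {S3, S15}
  layer 4: {S17}
  layer 5: {S14}
Reachable set: {S0, S3, S7, S11, S12, S13, S14, S15, S17, S18}
Count = 10

10


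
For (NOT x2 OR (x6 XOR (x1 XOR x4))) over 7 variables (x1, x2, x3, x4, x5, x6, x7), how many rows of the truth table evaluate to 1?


Formula: (NOT x2 OR (x6 XOR (x1 XOR x4))) over 7 vars (128 rows)
Evaluate each row (x1, x2, x3, x4, x5, x6, x7 as bits, MSB first):
  row 0 [0000000]: (NOT 0 OR (0 XOR (0 XOR 0))) -> 1
  row 1 [0000001]: (NOT 0 OR (0 XOR (0 XOR 0))) -> 1
  row 2 [0000010]: (NOT 0 OR (1 XOR (0 XOR 0))) -> 1
  row 3 [0000011]: (NOT 0 OR (1 XOR (0 XOR 0))) -> 1
  row 4 [0000100]: (NOT 0 OR (0 XOR (0 XOR 0))) -> 1
  (every remaining row is evaluated the same way; all 128 results are listed next)
Full result column, 8 rows per line (x1,x2,x3,x4 fixed per line; x5,x6,x7 runs 000..111 left to right):
  rows 0-7 [x1,x2,x3,x4=0000]: 11111111  (ones: 8)
  rows 8-15 [x1,x2,x3,x4=0001]: 11111111  (ones: 8)
  rows 16-23 [x1,x2,x3,x4=0010]: 11111111  (ones: 8)
  rows 24-31 [x1,x2,x3,x4=0011]: 11111111  (ones: 8)
  rows 32-39 [x1,x2,x3,x4=0100]: 00110011  (ones: 4)
  rows 40-47 [x1,x2,x3,x4=0101]: 11001100  (ones: 4)
  rows 48-55 [x1,x2,x3,x4=0110]: 00110011  (ones: 4)
  rows 56-63 [x1,x2,x3,x4=0111]: 11001100  (ones: 4)
  rows 64-71 [x1,x2,x3,x4=1000]: 11111111  (ones: 8)
  rows 72-79 [x1,x2,x3,x4=1001]: 11111111  (ones: 8)
  rows 80-87 [x1,x2,x3,x4=1010]: 11111111  (ones: 8)
  rows 88-95 [x1,x2,x3,x4=1011]: 11111111  (ones: 8)
  rows 96-103 [x1,x2,x3,x4=1100]: 11001100  (ones: 4)
  rows 104-111 [x1,x2,x3,x4=1101]: 00110011  (ones: 4)
  rows 112-119 [x1,x2,x3,x4=1110]: 11001100  (ones: 4)
  rows 120-127 [x1,x2,x3,x4=1111]: 00110011  (ones: 4)
Count of 1-rows = 8+8+8+8+4+4+4+4+8+8+8+8+4+4+4+4 = 96

96


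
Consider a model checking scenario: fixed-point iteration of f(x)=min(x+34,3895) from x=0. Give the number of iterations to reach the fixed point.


Step 1: x=0, cap=3895, increment=34
Step 2: x grows by 34 each step until capped at 3895; fixed point is x=3895
Step 3: iterations = ceil(3895/34) = 115

115


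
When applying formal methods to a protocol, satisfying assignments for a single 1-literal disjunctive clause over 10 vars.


Step 1: Total=2^10=1024
Step 2: Unsat when all 1 false: 2^9=512
Step 3: Sat=1024-512=512

512


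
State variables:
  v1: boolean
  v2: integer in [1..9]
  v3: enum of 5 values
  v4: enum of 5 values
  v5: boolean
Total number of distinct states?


State space = product of domain sizes of all variables.
Domain sizes:
  v1 (boolean): 2
  v2 (integer in [1..9]): 9
  v3 (enum of 5 values): 5
  v4 (enum of 5 values): 5
  v5 (boolean): 2
Product = 2 * 9 * 5 * 5 * 2 = 900

900


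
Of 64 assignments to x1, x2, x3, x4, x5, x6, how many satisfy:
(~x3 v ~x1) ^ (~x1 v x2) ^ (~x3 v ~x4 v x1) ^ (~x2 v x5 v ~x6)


CNF with 4 clauses over 6 vars (64 assignments).
An assignment satisfies CNF iff every clause has >=1 true literal.
Check each row (bits = x1,x2,x3,x4,x5,x6; clause T/F shown):
  row 0 [000000]: clauses=TTTT -> 1
  row 1 [000001]: clauses=TTTT -> 1
  row 2 [000010]: clauses=TTTT -> 1
  row 3 [000011]: clauses=TTTT -> 1
  row 4 [000100]: clauses=TTTT -> 1
  (every remaining row is evaluated the same way; all 64 results are listed next)
Full result column, 8 rows per line (x1,x2,x3 fixed per line; x4,x5,x6 runs 000..111 left to right):
  rows 0-7 [x1,x2,x3=000]: 11111111  (ones: 8)
  rows 8-15 [x1,x2,x3=001]: 11110000  (ones: 4)
  rows 16-23 [x1,x2,x3=010]: 10111011  (ones: 6)
  rows 24-31 [x1,x2,x3=011]: 10110000  (ones: 3)
  rows 32-39 [x1,x2,x3=100]: 00000000  (ones: 0)
  rows 40-47 [x1,x2,x3=101]: 00000000  (ones: 0)
  rows 48-55 [x1,x2,x3=110]: 10111011  (ones: 6)
  rows 56-63 [x1,x2,x3=111]: 00000000  (ones: 0)
Satisfying assignments = 8+4+6+3+0+0+6+0 = 27

27


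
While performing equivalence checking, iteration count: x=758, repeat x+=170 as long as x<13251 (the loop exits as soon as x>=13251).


Step 1: x goes from 758 toward 13251 by 170; the body runs while x<13251, so iterations = ceil((bound-start)/step)
Step 2: Distance=12493
Step 3: ceil(12493/170)=74

74


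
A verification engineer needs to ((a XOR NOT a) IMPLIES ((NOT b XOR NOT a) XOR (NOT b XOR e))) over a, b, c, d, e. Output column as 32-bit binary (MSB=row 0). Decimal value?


Formula: ((a XOR NOT a) IMPLIES ((NOT b XOR NOT a) XOR (NOT b XOR e))) over a, b, c, d, e (32 rows)
Evaluate each row (bits = a,b,c,d,e, MSB first):
  row 0 [00000]: ((0 XOR NOT 0) IMPLIES ((NOT 0 XOR NOT 0) XOR (NOT 0 XOR 0))) -> 1
  row 1 [00001]: ((0 XOR NOT 0) IMPLIES ((NOT 0 XOR NOT 0) XOR (NOT 0 XOR 1))) -> 0
  row 2 [00010]: ((0 XOR NOT 0) IMPLIES ((NOT 0 XOR NOT 0) XOR (NOT 0 XOR 0))) -> 1
  row 3 [00011]: ((0 XOR NOT 0) IMPLIES ((NOT 0 XOR NOT 0) XOR (NOT 0 XOR 1))) -> 0
  row 4 [00100]: ((0 XOR NOT 0) IMPLIES ((NOT 0 XOR NOT 0) XOR (NOT 0 XOR 0))) -> 1
  row 5 [00101]: ((0 XOR NOT 0) IMPLIES ((NOT 0 XOR NOT 0) XOR (NOT 0 XOR 1))) -> 0
  row 6 [00110]: ((0 XOR NOT 0) IMPLIES ((NOT 0 XOR NOT 0) XOR (NOT 0 XOR 0))) -> 1
  row 7 [00111]: ((0 XOR NOT 0) IMPLIES ((NOT 0 XOR NOT 0) XOR (NOT 0 XOR 1))) -> 0
  row 8 [01000]: ((0 XOR NOT 0) IMPLIES ((NOT 1 XOR NOT 0) XOR (NOT 1 XOR 0))) -> 1
  row 9 [01001]: ((0 XOR NOT 0) IMPLIES ((NOT 1 XOR NOT 0) XOR (NOT 1 XOR 1))) -> 0
  row 10 [01010]: ((0 XOR NOT 0) IMPLIES ((NOT 1 XOR NOT 0) XOR (NOT 1 XOR 0))) -> 1
  row 11 [01011]: ((0 XOR NOT 0) IMPLIES ((NOT 1 XOR NOT 0) XOR (NOT 1 XOR 1))) -> 0
  row 12 [01100]: ((0 XOR NOT 0) IMPLIES ((NOT 1 XOR NOT 0) XOR (NOT 1 XOR 0))) -> 1
  row 13 [01101]: ((0 XOR NOT 0) IMPLIES ((NOT 1 XOR NOT 0) XOR (NOT 1 XOR 1))) -> 0
  row 14 [01110]: ((0 XOR NOT 0) IMPLIES ((NOT 1 XOR NOT 0) XOR (NOT 1 XOR 0))) -> 1
  row 15 [01111]: ((0 XOR NOT 0) IMPLIES ((NOT 1 XOR NOT 0) XOR (NOT 1 XOR 1))) -> 0
  row 16 [10000]: ((1 XOR NOT 1) IMPLIES ((NOT 0 XOR NOT 1) XOR (NOT 0 XOR 0))) -> 0
  row 17 [10001]: ((1 XOR NOT 1) IMPLIES ((NOT 0 XOR NOT 1) XOR (NOT 0 XOR 1))) -> 1
  row 18 [10010]: ((1 XOR NOT 1) IMPLIES ((NOT 0 XOR NOT 1) XOR (NOT 0 XOR 0))) -> 0
  row 19 [10011]: ((1 XOR NOT 1) IMPLIES ((NOT 0 XOR NOT 1) XOR (NOT 0 XOR 1))) -> 1
  row 20 [10100]: ((1 XOR NOT 1) IMPLIES ((NOT 0 XOR NOT 1) XOR (NOT 0 XOR 0))) -> 0
  row 21 [10101]: ((1 XOR NOT 1) IMPLIES ((NOT 0 XOR NOT 1) XOR (NOT 0 XOR 1))) -> 1
  row 22 [10110]: ((1 XOR NOT 1) IMPLIES ((NOT 0 XOR NOT 1) XOR (NOT 0 XOR 0))) -> 0
  row 23 [10111]: ((1 XOR NOT 1) IMPLIES ((NOT 0 XOR NOT 1) XOR (NOT 0 XOR 1))) -> 1
  row 24 [11000]: ((1 XOR NOT 1) IMPLIES ((NOT 1 XOR NOT 1) XOR (NOT 1 XOR 0))) -> 0
  row 25 [11001]: ((1 XOR NOT 1) IMPLIES ((NOT 1 XOR NOT 1) XOR (NOT 1 XOR 1))) -> 1
  row 26 [11010]: ((1 XOR NOT 1) IMPLIES ((NOT 1 XOR NOT 1) XOR (NOT 1 XOR 0))) -> 0
  row 27 [11011]: ((1 XOR NOT 1) IMPLIES ((NOT 1 XOR NOT 1) XOR (NOT 1 XOR 1))) -> 1
  row 28 [11100]: ((1 XOR NOT 1) IMPLIES ((NOT 1 XOR NOT 1) XOR (NOT 1 XOR 0))) -> 0
  row 29 [11101]: ((1 XOR NOT 1) IMPLIES ((NOT 1 XOR NOT 1) XOR (NOT 1 XOR 1))) -> 1
  row 30 [11110]: ((1 XOR NOT 1) IMPLIES ((NOT 1 XOR NOT 1) XOR (NOT 1 XOR 0))) -> 0
  row 31 [11111]: ((1 XOR NOT 1) IMPLIES ((NOT 1 XOR NOT 1) XOR (NOT 1 XOR 1))) -> 1
Full result column, 4 rows per line (a,b,c fixed per line; d,e runs 00..11 left to right):
  rows 0-3 [a,b,c=000]: 1010  = hex A
  rows 4-7 [a,b,c=001]: 1010  = hex A
  rows 8-11 [a,b,c=010]: 1010  = hex A
  rows 12-15 [a,b,c=011]: 1010  = hex A
  rows 16-19 [a,b,c=100]: 0101  = hex 5
  rows 20-23 [a,b,c=101]: 0101  = hex 5
  rows 24-27 [a,b,c=110]: 0101  = hex 5
  rows 28-31 [a,b,c=111]: 0101  = hex 5
Output column (row 0 .. row 31) = 10101010101010100101010101010101
Output column grouped in 4s = 1010 1010 1010 1010 0101 0101 0101 0101 = 0xAAAA5555
Convert to decimal digit by digit (value = value*16 + digit):
  A -> 10
  10*16 + 10 (A) = 170
  170*16 + 10 (A) = 2730
  2730*16 + 10 (A) = 43690
  43690*16 + 5 = 699045
  699045*16 + 5 = 11184725
  11184725*16 + 5 = 178955605
  178955605*16 + 5 = 2863289685
Decimal = 2863289685

2863289685


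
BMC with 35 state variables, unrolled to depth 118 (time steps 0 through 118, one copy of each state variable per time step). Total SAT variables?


BMC unrolls to depth k, creating one copy of each state var for steps 0..k.
Step count = 118 + 1 = 119 (steps 0 through 118)
Vars per step = 35
Total = 35 * 119 = 4165

4165


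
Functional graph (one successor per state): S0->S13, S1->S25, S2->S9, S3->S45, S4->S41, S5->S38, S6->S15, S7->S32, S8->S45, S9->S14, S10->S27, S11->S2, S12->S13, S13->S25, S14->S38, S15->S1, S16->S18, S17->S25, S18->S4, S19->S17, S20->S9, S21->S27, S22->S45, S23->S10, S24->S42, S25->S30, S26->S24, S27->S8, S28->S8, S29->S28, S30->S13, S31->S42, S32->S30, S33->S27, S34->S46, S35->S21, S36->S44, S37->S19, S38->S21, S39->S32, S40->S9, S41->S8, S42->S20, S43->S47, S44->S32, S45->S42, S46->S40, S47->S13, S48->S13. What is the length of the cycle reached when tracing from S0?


Trace from S0 until a state repeats:
  S0 -> S13 -> S25 -> S30 -> S13
S13 first seen at step 1, revisited at step 4.
Cycle length = 4 - 1 = 3

3


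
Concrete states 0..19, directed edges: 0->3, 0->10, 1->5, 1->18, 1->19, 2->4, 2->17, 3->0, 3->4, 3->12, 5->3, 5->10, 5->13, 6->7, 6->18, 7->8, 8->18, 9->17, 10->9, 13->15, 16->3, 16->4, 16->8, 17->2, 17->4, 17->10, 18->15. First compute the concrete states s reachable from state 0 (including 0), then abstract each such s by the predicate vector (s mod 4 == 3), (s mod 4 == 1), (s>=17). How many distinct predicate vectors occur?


BFS from 0:
Concrete reachable: {0, 2, 3, 4, 9, 10, 12, 17}
Abstract via predicates (s mod 4 == 3), (s mod 4 == 1), (s>=17):
  (0,0,0) <- {0, 2, 4, 10, 12}
  (0,1,0) <- {9}
  (0,1,1) <- {17}
  (1,0,0) <- {3}
Distinct abstract states = 4

4


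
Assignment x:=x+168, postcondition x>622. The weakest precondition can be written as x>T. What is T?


Formula: wp(x:=E, P) = P[E/x] (substitute E for x in postcondition)
Step 1: Postcondition: x>622
Step 2: Substitute x+168 for x: x+168>622
Step 3: Solve for x: x > 622-168 = 454

454


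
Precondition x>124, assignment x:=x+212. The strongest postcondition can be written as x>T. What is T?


Formula: sp(P, x:=E) = exists old_x. (x = E[old_x/x]) AND P[old_x/x] (old_x is the value of x before the assignment; eliminate old_x by solving x = E[old_x/x] for old_x)
Step 1: Precondition P: x>124, i.e. old_x > 124
Step 2: Assignment gives x = old_x + 212, so old_x = x - 212
Step 3: Substitute into P: x - 212 > 124
Step 4: Simplify: x > 124+212 = 336

336


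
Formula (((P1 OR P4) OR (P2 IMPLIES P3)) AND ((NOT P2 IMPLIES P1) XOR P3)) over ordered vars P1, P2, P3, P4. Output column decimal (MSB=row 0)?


Formula: (((P1 OR P4) OR (P2 IMPLIES P3)) AND ((NOT P2 IMPLIES P1) XOR P3)) over P1, P2, P3, P4 (16 rows)
Evaluate each row (bits = P1,P2,P3,P4, MSB first):
  row 0 [0000]: (((0 OR 0) OR (0 IMPLIES 0)) AND ((NOT 0 IMPLIES 0) XOR 0)) -> 0
  row 1 [0001]: (((0 OR 1) OR (0 IMPLIES 0)) AND ((NOT 0 IMPLIES 0) XOR 0)) -> 0
  row 2 [0010]: (((0 OR 0) OR (0 IMPLIES 1)) AND ((NOT 0 IMPLIES 0) XOR 1)) -> 1
  row 3 [0011]: (((0 OR 1) OR (0 IMPLIES 1)) AND ((NOT 0 IMPLIES 0) XOR 1)) -> 1
  row 4 [0100]: (((0 OR 0) OR (1 IMPLIES 0)) AND ((NOT 1 IMPLIES 0) XOR 0)) -> 0
  row 5 [0101]: (((0 OR 1) OR (1 IMPLIES 0)) AND ((NOT 1 IMPLIES 0) XOR 0)) -> 1
  row 6 [0110]: (((0 OR 0) OR (1 IMPLIES 1)) AND ((NOT 1 IMPLIES 0) XOR 1)) -> 0
  row 7 [0111]: (((0 OR 1) OR (1 IMPLIES 1)) AND ((NOT 1 IMPLIES 0) XOR 1)) -> 0
  row 8 [1000]: (((1 OR 0) OR (0 IMPLIES 0)) AND ((NOT 0 IMPLIES 1) XOR 0)) -> 1
  row 9 [1001]: (((1 OR 1) OR (0 IMPLIES 0)) AND ((NOT 0 IMPLIES 1) XOR 0)) -> 1
  row 10 [1010]: (((1 OR 0) OR (0 IMPLIES 1)) AND ((NOT 0 IMPLIES 1) XOR 1)) -> 0
  row 11 [1011]: (((1 OR 1) OR (0 IMPLIES 1)) AND ((NOT 0 IMPLIES 1) XOR 1)) -> 0
  row 12 [1100]: (((1 OR 0) OR (1 IMPLIES 0)) AND ((NOT 1 IMPLIES 1) XOR 0)) -> 1
  row 13 [1101]: (((1 OR 1) OR (1 IMPLIES 0)) AND ((NOT 1 IMPLIES 1) XOR 0)) -> 1
  row 14 [1110]: (((1 OR 0) OR (1 IMPLIES 1)) AND ((NOT 1 IMPLIES 1) XOR 1)) -> 0
  row 15 [1111]: (((1 OR 1) OR (1 IMPLIES 1)) AND ((NOT 1 IMPLIES 1) XOR 1)) -> 0
Full result column, 4 rows per line (P1,P2 fixed per line; P3,P4 runs 00..11 left to right):
  rows 0-3 [P1,P2=00]: 0011  = hex 3
  rows 4-7 [P1,P2=01]: 0100  = hex 4
  rows 8-11 [P1,P2=10]: 1100  = hex C
  rows 12-15 [P1,P2=11]: 1100  = hex C
Output column (row 0 .. row 15) = 0011010011001100
Output column grouped in 4s = 0011 0100 1100 1100 = 0x34CC
Convert to decimal digit by digit (value = value*16 + digit):
  3 -> 3
  3*16 + 4 = 52
  52*16 + 12 (C) = 844
  844*16 + 12 (C) = 13516
Decimal = 13516

13516


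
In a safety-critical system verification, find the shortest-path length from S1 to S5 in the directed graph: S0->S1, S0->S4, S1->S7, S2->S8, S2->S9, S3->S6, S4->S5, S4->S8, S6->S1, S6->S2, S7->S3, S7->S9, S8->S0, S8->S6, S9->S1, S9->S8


BFS layer-by-layer from S1:
  dist 0: {S1}
  dist 1: {S7}
  dist 2: {S3, S9}
  dist 3: {S6, S8}
  dist 4: {S0, S2}
  dist 5: {S4}
  dist 6: {S5}
  -> S5 reached at distance 6
Shortest path length = 6

6


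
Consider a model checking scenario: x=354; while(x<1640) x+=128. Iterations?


Step 1: x goes from 354 toward 1640 by 128; the body runs while x<1640, so iterations = ceil((bound-start)/step)
Step 2: Distance=1286
Step 3: ceil(1286/128)=11

11


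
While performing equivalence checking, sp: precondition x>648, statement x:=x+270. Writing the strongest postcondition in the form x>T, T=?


Formula: sp(P, x:=E) = exists old_x. (x = E[old_x/x]) AND P[old_x/x] (old_x is the value of x before the assignment; eliminate old_x by solving x = E[old_x/x] for old_x)
Step 1: Precondition P: x>648, i.e. old_x > 648
Step 2: Assignment gives x = old_x + 270, so old_x = x - 270
Step 3: Substitute into P: x - 270 > 648
Step 4: Simplify: x > 648+270 = 918

918


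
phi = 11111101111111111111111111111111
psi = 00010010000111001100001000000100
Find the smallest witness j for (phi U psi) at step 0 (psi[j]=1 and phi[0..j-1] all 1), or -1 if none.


(phi U psi) at 0: need smallest j with psi[j]=1 and phi[i]=1 for all i in [0,j).
Scan from step 0:
  step 0: phi=1, psi=0 -> continue
  step 1: phi=1, psi=0 -> continue
  step 2: phi=1, psi=0 -> continue
  step 3: psi=1 and phi held for [0,3) -> witness found
Witness step = 3

3


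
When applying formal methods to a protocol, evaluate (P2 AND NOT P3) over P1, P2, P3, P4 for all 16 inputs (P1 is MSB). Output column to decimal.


Formula: (P2 AND NOT P3) over P1, P2, P3, P4 (16 rows)
Evaluate each row (bits = P1,P2,P3,P4, MSB first):
  row 0 [0000]: (0 AND NOT 0) -> 0
  row 1 [0001]: (0 AND NOT 0) -> 0
  row 2 [0010]: (0 AND NOT 1) -> 0
  row 3 [0011]: (0 AND NOT 1) -> 0
  row 4 [0100]: (1 AND NOT 0) -> 1
  row 5 [0101]: (1 AND NOT 0) -> 1
  row 6 [0110]: (1 AND NOT 1) -> 0
  row 7 [0111]: (1 AND NOT 1) -> 0
  row 8 [1000]: (0 AND NOT 0) -> 0
  row 9 [1001]: (0 AND NOT 0) -> 0
  row 10 [1010]: (0 AND NOT 1) -> 0
  row 11 [1011]: (0 AND NOT 1) -> 0
  row 12 [1100]: (1 AND NOT 0) -> 1
  row 13 [1101]: (1 AND NOT 0) -> 1
  row 14 [1110]: (1 AND NOT 1) -> 0
  row 15 [1111]: (1 AND NOT 1) -> 0
Full result column, 4 rows per line (P1,P2 fixed per line; P3,P4 runs 00..11 left to right):
  rows 0-3 [P1,P2=00]: 0000  = hex 0
  rows 4-7 [P1,P2=01]: 1100  = hex C
  rows 8-11 [P1,P2=10]: 0000  = hex 0
  rows 12-15 [P1,P2=11]: 1100  = hex C
Output column (row 0 .. row 15) = 0000110000001100
Output column grouped in 4s = 0000 1100 0000 1100 = 0x0C0C
Convert to decimal digit by digit (value = value*16 + digit):
  0 -> 0
  0*16 + 12 (C) = 12
  12*16 + 0 = 192
  192*16 + 12 (C) = 3084
Decimal = 3084

3084


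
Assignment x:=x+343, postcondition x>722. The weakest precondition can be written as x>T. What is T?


Formula: wp(x:=E, P) = P[E/x] (substitute E for x in postcondition)
Step 1: Postcondition: x>722
Step 2: Substitute x+343 for x: x+343>722
Step 3: Solve for x: x > 722-343 = 379

379


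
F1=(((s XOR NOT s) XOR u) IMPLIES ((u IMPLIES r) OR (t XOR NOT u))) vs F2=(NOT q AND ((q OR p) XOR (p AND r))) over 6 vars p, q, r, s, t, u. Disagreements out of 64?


F1 = (((s XOR NOT s) XOR u) IMPLIES ((u IMPLIES r) OR (t XOR NOT u)))
F2 = (NOT q AND ((q OR p) XOR (p AND r)))
Evaluate both on each of 64 rows (bits = p,q,r,s,t,u):
  row 0 [000000]: F1=1 F2=0 (differ) -> 1
  row 1 [000001]: F1=1 F2=0 (differ) -> 1
  row 2 [000010]: F1=1 F2=0 (differ) -> 1
  row 3 [000011]: F1=1 F2=0 (differ) -> 1
  row 4 [000100]: F1=1 F2=0 (differ) -> 1
  (every remaining row is evaluated the same way; all 64 results are listed next)
Full result column, 8 rows per line (p,q,r fixed per line; s,t,u runs 000..111 left to right):
  rows 0-7 [p,q,r=000]: 11111111  (ones: 8)
  rows 8-15 [p,q,r=001]: 11111111  (ones: 8)
  rows 16-23 [p,q,r=010]: 11111111  (ones: 8)
  rows 24-31 [p,q,r=011]: 11111111  (ones: 8)
  rows 32-39 [p,q,r=100]: 00000000  (ones: 0)
  rows 40-47 [p,q,r=101]: 11111111  (ones: 8)
  rows 48-55 [p,q,r=110]: 11111111  (ones: 8)
  rows 56-63 [p,q,r=111]: 11111111  (ones: 8)
Disagreements = 8+8+8+8+0+8+8+8 = 56

56


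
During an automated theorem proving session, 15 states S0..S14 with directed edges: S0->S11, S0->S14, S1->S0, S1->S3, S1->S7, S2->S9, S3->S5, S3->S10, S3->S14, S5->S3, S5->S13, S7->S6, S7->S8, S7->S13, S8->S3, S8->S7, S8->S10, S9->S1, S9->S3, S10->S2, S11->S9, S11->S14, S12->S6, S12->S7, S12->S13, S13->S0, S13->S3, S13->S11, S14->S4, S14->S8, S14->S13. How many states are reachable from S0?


BFS from S0:
  layer 0: {S0}
  layer 1: {S11, S14}
  layer 2: {S4, S8, S9, S13}
  layer 3: {S1, S3, S7, S10}
  layer 4: {S2, S5, S6}
Reachable set: {S0, S1, S2, S3, S4, S5, S6, S7, S8, S9, S10, S11, S13, S14}
Count = 14

14


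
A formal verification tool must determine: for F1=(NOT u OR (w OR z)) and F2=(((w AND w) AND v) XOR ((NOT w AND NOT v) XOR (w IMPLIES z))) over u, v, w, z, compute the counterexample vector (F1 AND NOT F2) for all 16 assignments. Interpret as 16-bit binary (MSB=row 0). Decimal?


F1 = (NOT u OR (w OR z))
F2 = (((w AND w) AND v) XOR ((NOT w AND NOT v) XOR (w IMPLIES z)))
Counterexample to F1=>F2 is where F1=1 and F2=0.
Evaluate each row (bits = u,v,w,z, MSB first):
  row 0 [0000]: F1=1 F2=0 -> F1&~F2 -> 1
  row 1 [0001]: F1=1 F2=0 -> F1&~F2 -> 1
  row 2 [0010]: F1=1 F2=0 -> F1&~F2 -> 1
  row 3 [0011]: F1=1 F2=1 -> F1&~F2 -> 0
  row 4 [0100]: F1=1 F2=1 -> F1&~F2 -> 0
  row 5 [0101]: F1=1 F2=1 -> F1&~F2 -> 0
  row 6 [0110]: F1=1 F2=1 -> F1&~F2 -> 0
  row 7 [0111]: F1=1 F2=0 -> F1&~F2 -> 1
  row 8 [1000]: F1=0 F2=0 -> F1&~F2 -> 0
  row 9 [1001]: F1=1 F2=0 -> F1&~F2 -> 1
  row 10 [1010]: F1=1 F2=0 -> F1&~F2 -> 1
  row 11 [1011]: F1=1 F2=1 -> F1&~F2 -> 0
  row 12 [1100]: F1=0 F2=1 -> F1&~F2 -> 0
  row 13 [1101]: F1=1 F2=1 -> F1&~F2 -> 0
  row 14 [1110]: F1=1 F2=1 -> F1&~F2 -> 0
  row 15 [1111]: F1=1 F2=0 -> F1&~F2 -> 1
Full result column, 4 rows per line (u,v fixed per line; w,z runs 00..11 left to right):
  rows 0-3 [u,v=00]: 1110  = hex E
  rows 4-7 [u,v=01]: 0001  = hex 1
  rows 8-11 [u,v=10]: 0110  = hex 6
  rows 12-15 [u,v=11]: 0001  = hex 1
Counterexample vector (row 0 .. row 15) = 1110000101100001
Output column grouped in 4s = 1110 0001 0110 0001 = 0xE161
Convert to decimal digit by digit (value = value*16 + digit):
  E -> 14
  14*16 + 1 = 225
  225*16 + 6 = 3606
  3606*16 + 1 = 57697
Decimal = 57697

57697


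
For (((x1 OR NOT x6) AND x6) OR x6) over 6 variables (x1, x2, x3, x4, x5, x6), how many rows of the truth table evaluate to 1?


Formula: (((x1 OR NOT x6) AND x6) OR x6) over 6 vars (64 rows)
Evaluate each row (x1, x2, x3, x4, x5, x6 as bits, MSB first):
  row 0 [000000]: (((0 OR NOT 0) AND 0) OR 0) -> 0
  row 1 [000001]: (((0 OR NOT 1) AND 1) OR 1) -> 1
  row 2 [000010]: (((0 OR NOT 0) AND 0) OR 0) -> 0
  row 3 [000011]: (((0 OR NOT 1) AND 1) OR 1) -> 1
  row 4 [000100]: (((0 OR NOT 0) AND 0) OR 0) -> 0
  (every remaining row is evaluated the same way; all 64 results are listed next)
Full result column, 8 rows per line (x1,x2,x3 fixed per line; x4,x5,x6 runs 000..111 left to right):
  rows 0-7 [x1,x2,x3=000]: 01010101  (ones: 4)
  rows 8-15 [x1,x2,x3=001]: 01010101  (ones: 4)
  rows 16-23 [x1,x2,x3=010]: 01010101  (ones: 4)
  rows 24-31 [x1,x2,x3=011]: 01010101  (ones: 4)
  rows 32-39 [x1,x2,x3=100]: 01010101  (ones: 4)
  rows 40-47 [x1,x2,x3=101]: 01010101  (ones: 4)
  rows 48-55 [x1,x2,x3=110]: 01010101  (ones: 4)
  rows 56-63 [x1,x2,x3=111]: 01010101  (ones: 4)
Count of 1-rows = 4+4+4+4+4+4+4+4 = 32

32


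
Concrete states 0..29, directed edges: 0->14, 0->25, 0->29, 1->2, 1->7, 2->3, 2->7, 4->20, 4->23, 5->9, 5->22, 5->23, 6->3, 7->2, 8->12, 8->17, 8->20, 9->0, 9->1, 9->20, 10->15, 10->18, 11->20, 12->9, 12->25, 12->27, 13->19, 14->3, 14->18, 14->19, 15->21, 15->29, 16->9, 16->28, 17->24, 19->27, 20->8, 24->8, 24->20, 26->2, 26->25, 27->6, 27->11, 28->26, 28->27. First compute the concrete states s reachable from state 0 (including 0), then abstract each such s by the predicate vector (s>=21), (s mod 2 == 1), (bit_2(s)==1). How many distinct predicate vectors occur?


BFS from 0:
Concrete reachable: {0, 1, 2, 3, 6, 7, 8, 9, 11, 12, 14, 17, 18, 19, 20, 24, 25, 27, 29}
Abstract via predicates (s>=21), (s mod 2 == 1), (bit_2(s)==1):
  (0,0,0) <- {0, 2, 8, 18}
  (0,0,1) <- {6, 12, 14, 20}
  (0,1,0) <- {1, 3, 9, 11, 17, 19}
  (0,1,1) <- {7}
  (1,0,0) <- {24}
  (1,1,0) <- {25, 27}
  (1,1,1) <- {29}
Distinct abstract states = 7

7


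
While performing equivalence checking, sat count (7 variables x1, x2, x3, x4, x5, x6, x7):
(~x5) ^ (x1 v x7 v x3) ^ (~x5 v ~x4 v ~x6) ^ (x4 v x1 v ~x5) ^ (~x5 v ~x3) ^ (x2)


CNF with 6 clauses over 7 vars (128 assignments).
An assignment satisfies CNF iff every clause has >=1 true literal.
Check each row (bits = x1,x2,x3,x4,x5,x6,x7; clause T/F shown):
  row 0 [0000000]: clauses=TFTTTF -> 0
  row 1 [0000001]: clauses=TTTTTF -> 0
  row 2 [0000010]: clauses=TFTTTF -> 0
  row 3 [0000011]: clauses=TTTTTF -> 0
  row 4 [0000100]: clauses=FFTFTF -> 0
  (every remaining row is evaluated the same way; all 128 results are listed next)
Full result column, 8 rows per line (x1,x2,x3,x4 fixed per line; x5,x6,x7 runs 000..111 left to right):
  rows 0-7 [x1,x2,x3,x4=0000]: 00000000  (ones: 0)
  rows 8-15 [x1,x2,x3,x4=0001]: 00000000  (ones: 0)
  rows 16-23 [x1,x2,x3,x4=0010]: 00000000  (ones: 0)
  rows 24-31 [x1,x2,x3,x4=0011]: 00000000  (ones: 0)
  rows 32-39 [x1,x2,x3,x4=0100]: 01010000  (ones: 2)
  rows 40-47 [x1,x2,x3,x4=0101]: 01010000  (ones: 2)
  rows 48-55 [x1,x2,x3,x4=0110]: 11110000  (ones: 4)
  rows 56-63 [x1,x2,x3,x4=0111]: 11110000  (ones: 4)
  rows 64-71 [x1,x2,x3,x4=1000]: 00000000  (ones: 0)
  rows 72-79 [x1,x2,x3,x4=1001]: 00000000  (ones: 0)
  rows 80-87 [x1,x2,x3,x4=1010]: 00000000  (ones: 0)
  rows 88-95 [x1,x2,x3,x4=1011]: 00000000  (ones: 0)
  rows 96-103 [x1,x2,x3,x4=1100]: 11110000  (ones: 4)
  rows 104-111 [x1,x2,x3,x4=1101]: 11110000  (ones: 4)
  rows 112-119 [x1,x2,x3,x4=1110]: 11110000  (ones: 4)
  rows 120-127 [x1,x2,x3,x4=1111]: 11110000  (ones: 4)
Satisfying assignments = 0+0+0+0+2+2+4+4+0+0+0+0+4+4+4+4 = 28

28


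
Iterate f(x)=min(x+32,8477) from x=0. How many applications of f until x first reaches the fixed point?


Step 1: x=0, cap=8477, increment=32
Step 2: x grows by 32 each step until capped at 8477; fixed point is x=8477
Step 3: iterations = ceil(8477/32) = 265

265


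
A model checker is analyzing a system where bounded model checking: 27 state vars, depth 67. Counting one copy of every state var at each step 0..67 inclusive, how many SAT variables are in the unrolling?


BMC unrolls to depth k, creating one copy of each state var for steps 0..k.
Step count = 67 + 1 = 68 (steps 0 through 67)
Vars per step = 27
Total = 27 * 68 = 1836

1836


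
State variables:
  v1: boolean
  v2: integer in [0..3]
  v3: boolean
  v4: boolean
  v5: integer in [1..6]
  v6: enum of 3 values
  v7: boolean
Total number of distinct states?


State space = product of domain sizes of all variables.
Domain sizes:
  v1 (boolean): 2
  v2 (integer in [0..3]): 4
  v3 (boolean): 2
  v4 (boolean): 2
  v5 (integer in [1..6]): 6
  v6 (enum of 3 values): 3
  v7 (boolean): 2
Product = 2 * 4 * 2 * 2 * 6 * 3 * 2 = 1152

1152


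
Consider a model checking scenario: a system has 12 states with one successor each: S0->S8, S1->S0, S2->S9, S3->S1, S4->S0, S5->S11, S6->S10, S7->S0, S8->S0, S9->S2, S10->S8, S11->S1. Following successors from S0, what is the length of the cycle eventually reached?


Trace from S0 until a state repeats:
  S0 -> S8 -> S0
S0 first seen at step 0, revisited at step 2.
Cycle length = 2 - 0 = 2

2


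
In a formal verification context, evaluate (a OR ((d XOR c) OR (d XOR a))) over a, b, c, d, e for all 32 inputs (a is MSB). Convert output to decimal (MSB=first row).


Formula: (a OR ((d XOR c) OR (d XOR a))) over a, b, c, d, e (32 rows)
Evaluate each row (bits = a,b,c,d,e, MSB first):
  row 0 [00000]: (0 OR ((0 XOR 0) OR (0 XOR 0))) -> 0
  row 1 [00001]: (0 OR ((0 XOR 0) OR (0 XOR 0))) -> 0
  row 2 [00010]: (0 OR ((1 XOR 0) OR (1 XOR 0))) -> 1
  row 3 [00011]: (0 OR ((1 XOR 0) OR (1 XOR 0))) -> 1
  row 4 [00100]: (0 OR ((0 XOR 1) OR (0 XOR 0))) -> 1
  row 5 [00101]: (0 OR ((0 XOR 1) OR (0 XOR 0))) -> 1
  row 6 [00110]: (0 OR ((1 XOR 1) OR (1 XOR 0))) -> 1
  row 7 [00111]: (0 OR ((1 XOR 1) OR (1 XOR 0))) -> 1
  row 8 [01000]: (0 OR ((0 XOR 0) OR (0 XOR 0))) -> 0
  row 9 [01001]: (0 OR ((0 XOR 0) OR (0 XOR 0))) -> 0
  row 10 [01010]: (0 OR ((1 XOR 0) OR (1 XOR 0))) -> 1
  row 11 [01011]: (0 OR ((1 XOR 0) OR (1 XOR 0))) -> 1
  row 12 [01100]: (0 OR ((0 XOR 1) OR (0 XOR 0))) -> 1
  row 13 [01101]: (0 OR ((0 XOR 1) OR (0 XOR 0))) -> 1
  row 14 [01110]: (0 OR ((1 XOR 1) OR (1 XOR 0))) -> 1
  row 15 [01111]: (0 OR ((1 XOR 1) OR (1 XOR 0))) -> 1
  row 16 [10000]: (1 OR ((0 XOR 0) OR (0 XOR 1))) -> 1
  row 17 [10001]: (1 OR ((0 XOR 0) OR (0 XOR 1))) -> 1
  row 18 [10010]: (1 OR ((1 XOR 0) OR (1 XOR 1))) -> 1
  row 19 [10011]: (1 OR ((1 XOR 0) OR (1 XOR 1))) -> 1
  row 20 [10100]: (1 OR ((0 XOR 1) OR (0 XOR 1))) -> 1
  row 21 [10101]: (1 OR ((0 XOR 1) OR (0 XOR 1))) -> 1
  row 22 [10110]: (1 OR ((1 XOR 1) OR (1 XOR 1))) -> 1
  row 23 [10111]: (1 OR ((1 XOR 1) OR (1 XOR 1))) -> 1
  row 24 [11000]: (1 OR ((0 XOR 0) OR (0 XOR 1))) -> 1
  row 25 [11001]: (1 OR ((0 XOR 0) OR (0 XOR 1))) -> 1
  row 26 [11010]: (1 OR ((1 XOR 0) OR (1 XOR 1))) -> 1
  row 27 [11011]: (1 OR ((1 XOR 0) OR (1 XOR 1))) -> 1
  row 28 [11100]: (1 OR ((0 XOR 1) OR (0 XOR 1))) -> 1
  row 29 [11101]: (1 OR ((0 XOR 1) OR (0 XOR 1))) -> 1
  row 30 [11110]: (1 OR ((1 XOR 1) OR (1 XOR 1))) -> 1
  row 31 [11111]: (1 OR ((1 XOR 1) OR (1 XOR 1))) -> 1
Full result column, 4 rows per line (a,b,c fixed per line; d,e runs 00..11 left to right):
  rows 0-3 [a,b,c=000]: 0011  = hex 3
  rows 4-7 [a,b,c=001]: 1111  = hex F
  rows 8-11 [a,b,c=010]: 0011  = hex 3
  rows 12-15 [a,b,c=011]: 1111  = hex F
  rows 16-19 [a,b,c=100]: 1111  = hex F
  rows 20-23 [a,b,c=101]: 1111  = hex F
  rows 24-27 [a,b,c=110]: 1111  = hex F
  rows 28-31 [a,b,c=111]: 1111  = hex F
Output column (row 0 .. row 31) = 00111111001111111111111111111111
Output column grouped in 4s = 0011 1111 0011 1111 1111 1111 1111 1111 = 0x3F3FFFFF
Convert to decimal digit by digit (value = value*16 + digit):
  3 -> 3
  3*16 + 15 (F) = 63
  63*16 + 3 = 1011
  1011*16 + 15 (F) = 16191
  16191*16 + 15 (F) = 259071
  259071*16 + 15 (F) = 4145151
  4145151*16 + 15 (F) = 66322431
  66322431*16 + 15 (F) = 1061158911
Decimal = 1061158911

1061158911


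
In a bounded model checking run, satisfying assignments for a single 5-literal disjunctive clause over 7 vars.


Step 1: Total=2^7=128
Step 2: Unsat when all 5 false: 2^2=4
Step 3: Sat=128-4=124

124


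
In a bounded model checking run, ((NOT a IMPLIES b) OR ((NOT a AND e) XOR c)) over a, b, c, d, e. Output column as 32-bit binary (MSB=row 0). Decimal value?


Formula: ((NOT a IMPLIES b) OR ((NOT a AND e) XOR c)) over a, b, c, d, e (32 rows)
Evaluate each row (bits = a,b,c,d,e, MSB first):
  row 0 [00000]: ((NOT 0 IMPLIES 0) OR ((NOT 0 AND 0) XOR 0)) -> 0
  row 1 [00001]: ((NOT 0 IMPLIES 0) OR ((NOT 0 AND 1) XOR 0)) -> 1
  row 2 [00010]: ((NOT 0 IMPLIES 0) OR ((NOT 0 AND 0) XOR 0)) -> 0
  row 3 [00011]: ((NOT 0 IMPLIES 0) OR ((NOT 0 AND 1) XOR 0)) -> 1
  row 4 [00100]: ((NOT 0 IMPLIES 0) OR ((NOT 0 AND 0) XOR 1)) -> 1
  row 5 [00101]: ((NOT 0 IMPLIES 0) OR ((NOT 0 AND 1) XOR 1)) -> 0
  row 6 [00110]: ((NOT 0 IMPLIES 0) OR ((NOT 0 AND 0) XOR 1)) -> 1
  row 7 [00111]: ((NOT 0 IMPLIES 0) OR ((NOT 0 AND 1) XOR 1)) -> 0
  row 8 [01000]: ((NOT 0 IMPLIES 1) OR ((NOT 0 AND 0) XOR 0)) -> 1
  row 9 [01001]: ((NOT 0 IMPLIES 1) OR ((NOT 0 AND 1) XOR 0)) -> 1
  row 10 [01010]: ((NOT 0 IMPLIES 1) OR ((NOT 0 AND 0) XOR 0)) -> 1
  row 11 [01011]: ((NOT 0 IMPLIES 1) OR ((NOT 0 AND 1) XOR 0)) -> 1
  row 12 [01100]: ((NOT 0 IMPLIES 1) OR ((NOT 0 AND 0) XOR 1)) -> 1
  row 13 [01101]: ((NOT 0 IMPLIES 1) OR ((NOT 0 AND 1) XOR 1)) -> 1
  row 14 [01110]: ((NOT 0 IMPLIES 1) OR ((NOT 0 AND 0) XOR 1)) -> 1
  row 15 [01111]: ((NOT 0 IMPLIES 1) OR ((NOT 0 AND 1) XOR 1)) -> 1
  row 16 [10000]: ((NOT 1 IMPLIES 0) OR ((NOT 1 AND 0) XOR 0)) -> 1
  row 17 [10001]: ((NOT 1 IMPLIES 0) OR ((NOT 1 AND 1) XOR 0)) -> 1
  row 18 [10010]: ((NOT 1 IMPLIES 0) OR ((NOT 1 AND 0) XOR 0)) -> 1
  row 19 [10011]: ((NOT 1 IMPLIES 0) OR ((NOT 1 AND 1) XOR 0)) -> 1
  row 20 [10100]: ((NOT 1 IMPLIES 0) OR ((NOT 1 AND 0) XOR 1)) -> 1
  row 21 [10101]: ((NOT 1 IMPLIES 0) OR ((NOT 1 AND 1) XOR 1)) -> 1
  row 22 [10110]: ((NOT 1 IMPLIES 0) OR ((NOT 1 AND 0) XOR 1)) -> 1
  row 23 [10111]: ((NOT 1 IMPLIES 0) OR ((NOT 1 AND 1) XOR 1)) -> 1
  row 24 [11000]: ((NOT 1 IMPLIES 1) OR ((NOT 1 AND 0) XOR 0)) -> 1
  row 25 [11001]: ((NOT 1 IMPLIES 1) OR ((NOT 1 AND 1) XOR 0)) -> 1
  row 26 [11010]: ((NOT 1 IMPLIES 1) OR ((NOT 1 AND 0) XOR 0)) -> 1
  row 27 [11011]: ((NOT 1 IMPLIES 1) OR ((NOT 1 AND 1) XOR 0)) -> 1
  row 28 [11100]: ((NOT 1 IMPLIES 1) OR ((NOT 1 AND 0) XOR 1)) -> 1
  row 29 [11101]: ((NOT 1 IMPLIES 1) OR ((NOT 1 AND 1) XOR 1)) -> 1
  row 30 [11110]: ((NOT 1 IMPLIES 1) OR ((NOT 1 AND 0) XOR 1)) -> 1
  row 31 [11111]: ((NOT 1 IMPLIES 1) OR ((NOT 1 AND 1) XOR 1)) -> 1
Full result column, 4 rows per line (a,b,c fixed per line; d,e runs 00..11 left to right):
  rows 0-3 [a,b,c=000]: 0101  = hex 5
  rows 4-7 [a,b,c=001]: 1010  = hex A
  rows 8-11 [a,b,c=010]: 1111  = hex F
  rows 12-15 [a,b,c=011]: 1111  = hex F
  rows 16-19 [a,b,c=100]: 1111  = hex F
  rows 20-23 [a,b,c=101]: 1111  = hex F
  rows 24-27 [a,b,c=110]: 1111  = hex F
  rows 28-31 [a,b,c=111]: 1111  = hex F
Output column (row 0 .. row 31) = 01011010111111111111111111111111
Output column grouped in 4s = 0101 1010 1111 1111 1111 1111 1111 1111 = 0x5AFFFFFF
Convert to decimal digit by digit (value = value*16 + digit):
  5 -> 5
  5*16 + 10 (A) = 90
  90*16 + 15 (F) = 1455
  1455*16 + 15 (F) = 23295
  23295*16 + 15 (F) = 372735
  372735*16 + 15 (F) = 5963775
  5963775*16 + 15 (F) = 95420415
  95420415*16 + 15 (F) = 1526726655
Decimal = 1526726655

1526726655


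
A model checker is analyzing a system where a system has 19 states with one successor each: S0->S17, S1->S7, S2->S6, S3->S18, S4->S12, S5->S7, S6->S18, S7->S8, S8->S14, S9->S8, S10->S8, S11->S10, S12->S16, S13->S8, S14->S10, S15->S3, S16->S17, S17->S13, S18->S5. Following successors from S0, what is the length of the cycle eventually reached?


Trace from S0 until a state repeats:
  S0 -> S17 -> S13 -> S8 -> S14 -> S10 -> S8
S8 first seen at step 3, revisited at step 6.
Cycle length = 6 - 3 = 3

3


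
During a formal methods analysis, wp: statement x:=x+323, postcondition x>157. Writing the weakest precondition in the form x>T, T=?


Formula: wp(x:=E, P) = P[E/x] (substitute E for x in postcondition)
Step 1: Postcondition: x>157
Step 2: Substitute x+323 for x: x+323>157
Step 3: Solve for x: x > 157-323 = -166

-166


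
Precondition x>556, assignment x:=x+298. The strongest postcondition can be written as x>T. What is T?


Formula: sp(P, x:=E) = exists old_x. (x = E[old_x/x]) AND P[old_x/x] (old_x is the value of x before the assignment; eliminate old_x by solving x = E[old_x/x] for old_x)
Step 1: Precondition P: x>556, i.e. old_x > 556
Step 2: Assignment gives x = old_x + 298, so old_x = x - 298
Step 3: Substitute into P: x - 298 > 556
Step 4: Simplify: x > 556+298 = 854

854


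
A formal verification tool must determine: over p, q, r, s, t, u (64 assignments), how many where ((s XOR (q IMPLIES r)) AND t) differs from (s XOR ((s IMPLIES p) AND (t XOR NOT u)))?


F1 = ((s XOR (q IMPLIES r)) AND t)
F2 = (s XOR ((s IMPLIES p) AND (t XOR NOT u)))
Evaluate both on each of 64 rows (bits = p,q,r,s,t,u):
  row 0 [000000]: F1=0 F2=1 (differ) -> 1
  row 1 [000001]: F1=0 F2=0 -> 0
  row 2 [000010]: F1=1 F2=0 (differ) -> 1
  row 3 [000011]: F1=1 F2=1 -> 0
  row 4 [000100]: F1=0 F2=1 (differ) -> 1
  (every remaining row is evaluated the same way; all 64 results are listed next)
Full result column, 8 rows per line (p,q,r fixed per line; s,t,u runs 000..111 left to right):
  rows 0-7 [p,q,r=000]: 10101111  (ones: 6)
  rows 8-15 [p,q,r=001]: 10101111  (ones: 6)
  rows 16-23 [p,q,r=010]: 10011100  (ones: 4)
  rows 24-31 [p,q,r=011]: 10101111  (ones: 6)
  rows 32-39 [p,q,r=100]: 10100110  (ones: 4)
  rows 40-47 [p,q,r=101]: 10100110  (ones: 4)
  rows 48-55 [p,q,r=110]: 10010101  (ones: 4)
  rows 56-63 [p,q,r=111]: 10100110  (ones: 4)
Disagreements = 6+6+4+6+4+4+4+4 = 38

38


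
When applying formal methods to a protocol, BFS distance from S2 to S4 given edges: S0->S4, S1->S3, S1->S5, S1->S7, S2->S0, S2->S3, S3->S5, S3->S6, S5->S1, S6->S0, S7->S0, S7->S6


BFS layer-by-layer from S2:
  dist 0: {S2}
  dist 1: {S0, S3}
  dist 2: {S4, S5, S6}
  -> S4 reached at distance 2
Shortest path length = 2

2


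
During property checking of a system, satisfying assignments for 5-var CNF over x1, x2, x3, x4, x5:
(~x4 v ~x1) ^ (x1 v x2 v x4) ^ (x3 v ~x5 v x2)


CNF with 3 clauses over 5 vars (32 assignments).
An assignment satisfies CNF iff every clause has >=1 true literal.
Check each row (bits = x1,x2,x3,x4,x5; clause T/F shown):
  row 0 [00000]: clauses=TFT -> 0
  row 1 [00001]: clauses=TFF -> 0
  row 2 [00010]: clauses=TTT -> 1
  row 3 [00011]: clauses=TTF -> 0
  row 4 [00100]: clauses=TFT -> 0
  row 5 [00101]: clauses=TFT -> 0
  row 6 [00110]: clauses=TTT -> 1
  row 7 [00111]: clauses=TTT -> 1
  row 8 [01000]: clauses=TTT -> 1
  row 9 [01001]: clauses=TTT -> 1
  row 10 [01010]: clauses=TTT -> 1
  row 11 [01011]: clauses=TTT -> 1
  row 12 [01100]: clauses=TTT -> 1
  row 13 [01101]: clauses=TTT -> 1
  row 14 [01110]: clauses=TTT -> 1
  row 15 [01111]: clauses=TTT -> 1
  row 16 [10000]: clauses=TTT -> 1
  row 17 [10001]: clauses=TTF -> 0
  row 18 [10010]: clauses=FTT -> 0
  row 19 [10011]: clauses=FTF -> 0
  row 20 [10100]: clauses=TTT -> 1
  row 21 [10101]: clauses=TTT -> 1
  row 22 [10110]: clauses=FTT -> 0
  row 23 [10111]: clauses=FTT -> 0
  row 24 [11000]: clauses=TTT -> 1
  row 25 [11001]: clauses=TTT -> 1
  row 26 [11010]: clauses=FTT -> 0
  row 27 [11011]: clauses=FTT -> 0
  row 28 [11100]: clauses=TTT -> 1
  row 29 [11101]: clauses=TTT -> 1
  row 30 [11110]: clauses=FTT -> 0
  row 31 [11111]: clauses=FTT -> 0
Full result column, 8 rows per line (x1,x2 fixed per line; x3,x4,x5 runs 000..111 left to right):
  rows 0-7 [x1,x2=00]: 00100011  (ones: 3)
  rows 8-15 [x1,x2=01]: 11111111  (ones: 8)
  rows 16-23 [x1,x2=10]: 10001100  (ones: 3)
  rows 24-31 [x1,x2=11]: 11001100  (ones: 4)
Satisfying assignments = 3+8+3+4 = 18

18
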